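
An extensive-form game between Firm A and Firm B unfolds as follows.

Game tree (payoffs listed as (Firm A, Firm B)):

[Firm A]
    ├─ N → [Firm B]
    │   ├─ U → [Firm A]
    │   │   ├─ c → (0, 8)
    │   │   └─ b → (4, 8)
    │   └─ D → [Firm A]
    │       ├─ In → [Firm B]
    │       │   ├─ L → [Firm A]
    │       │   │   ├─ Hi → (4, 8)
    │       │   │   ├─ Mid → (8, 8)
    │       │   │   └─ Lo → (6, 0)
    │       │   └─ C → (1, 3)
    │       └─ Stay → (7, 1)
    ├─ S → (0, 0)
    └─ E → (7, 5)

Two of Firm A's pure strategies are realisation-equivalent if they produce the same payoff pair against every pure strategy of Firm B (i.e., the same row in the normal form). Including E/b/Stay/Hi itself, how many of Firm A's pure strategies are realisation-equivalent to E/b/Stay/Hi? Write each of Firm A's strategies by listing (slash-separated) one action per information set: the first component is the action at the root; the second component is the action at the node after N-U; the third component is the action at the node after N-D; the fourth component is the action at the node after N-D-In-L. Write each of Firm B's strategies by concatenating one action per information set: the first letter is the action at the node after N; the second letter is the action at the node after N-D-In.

12

Row for E/b/Stay/Hi (columns UL, UC, DL, DC): (7,5) (7,5) (7,5) (7,5).
Under E/b/Stay/Hi, Firm A's choice at the node after N-U and at the node after N-D and at the node after N-D-In-L can never be reached regardless of what Firm B does, so varying those choices leaves every outcome unchanged.
Holding the reachable choices fixed and varying the unreachable ones freely already gives 2 × 2 × 3 = 12 equivalent strategies.
No other strategy reproduces this row, so those 12 are the full class: E/c/In/Hi, E/c/In/Mid, E/c/In/Lo, E/c/Stay/Hi, E/c/Stay/Mid, E/c/Stay/Lo, E/b/In/Hi, E/b/In/Mid, E/b/In/Lo, E/b/Stay/Hi, E/b/Stay/Mid, E/b/Stay/Lo.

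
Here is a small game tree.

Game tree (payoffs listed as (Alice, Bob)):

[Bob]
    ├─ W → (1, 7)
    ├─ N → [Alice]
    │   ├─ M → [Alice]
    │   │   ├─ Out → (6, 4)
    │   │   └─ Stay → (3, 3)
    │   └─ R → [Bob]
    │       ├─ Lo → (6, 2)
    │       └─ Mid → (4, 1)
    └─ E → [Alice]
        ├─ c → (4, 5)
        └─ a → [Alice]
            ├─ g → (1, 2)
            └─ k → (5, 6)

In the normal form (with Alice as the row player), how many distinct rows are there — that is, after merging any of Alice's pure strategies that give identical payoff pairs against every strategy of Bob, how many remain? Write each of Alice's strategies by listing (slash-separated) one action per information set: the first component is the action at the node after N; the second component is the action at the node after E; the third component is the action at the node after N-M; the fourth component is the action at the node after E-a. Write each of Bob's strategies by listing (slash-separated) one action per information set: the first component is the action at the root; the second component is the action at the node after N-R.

9

Alice has 16 pure strategies: M/c/Out/g, M/c/Out/k, M/c/Stay/g, M/c/Stay/k, M/a/Out/g, M/a/Out/k, M/a/Stay/g, M/a/Stay/k, R/c/Out/g, R/c/Out/k, R/c/Stay/g, R/c/Stay/k, R/a/Out/g, R/a/Out/k, R/a/Stay/g, R/a/Stay/k. Columns: W/Lo, W/Mid, N/Lo, N/Mid, E/Lo, E/Mid.
{M/c/Out/g, M/c/Out/k} → row (1,7) (1,7) (6,4) (6,4) (4,5) (4,5)
{M/c/Stay/g, M/c/Stay/k} → row (1,7) (1,7) (3,3) (3,3) (4,5) (4,5)
{M/a/Out/g} → row (1,7) (1,7) (6,4) (6,4) (1,2) (1,2)
{M/a/Out/k} → row (1,7) (1,7) (6,4) (6,4) (5,6) (5,6)
{M/a/Stay/g} → row (1,7) (1,7) (3,3) (3,3) (1,2) (1,2)
{M/a/Stay/k} → row (1,7) (1,7) (3,3) (3,3) (5,6) (5,6)
{R/c/Out/g, R/c/Out/k, R/c/Stay/g, R/c/Stay/k} → row (1,7) (1,7) (6,2) (4,1) (4,5) (4,5)
{R/a/Out/g, R/a/Stay/g} → row (1,7) (1,7) (6,2) (4,1) (1,2) (1,2)
{R/a/Out/k, R/a/Stay/k} → row (1,7) (1,7) (6,2) (4,1) (5,6) (5,6)
That's 9 distinct rows out of 16 strategies.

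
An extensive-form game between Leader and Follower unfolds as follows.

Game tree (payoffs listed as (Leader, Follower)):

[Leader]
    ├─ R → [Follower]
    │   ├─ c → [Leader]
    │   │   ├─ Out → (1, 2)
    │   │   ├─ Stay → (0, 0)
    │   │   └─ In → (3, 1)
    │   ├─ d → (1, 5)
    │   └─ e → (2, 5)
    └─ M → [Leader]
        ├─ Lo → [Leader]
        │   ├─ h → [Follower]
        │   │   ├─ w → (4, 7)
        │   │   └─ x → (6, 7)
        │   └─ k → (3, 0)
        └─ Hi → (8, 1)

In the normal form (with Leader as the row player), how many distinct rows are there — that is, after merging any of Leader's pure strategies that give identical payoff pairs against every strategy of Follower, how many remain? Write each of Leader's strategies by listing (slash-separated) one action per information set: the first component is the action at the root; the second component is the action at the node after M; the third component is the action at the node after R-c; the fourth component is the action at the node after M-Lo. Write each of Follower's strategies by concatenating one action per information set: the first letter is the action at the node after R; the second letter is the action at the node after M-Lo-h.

Leader has 24 pure strategies: R/Lo/Out/h, R/Lo/Out/k, R/Lo/Stay/h, R/Lo/Stay/k, R/Lo/In/h, R/Lo/In/k, R/Hi/Out/h, R/Hi/Out/k, R/Hi/Stay/h, R/Hi/Stay/k, R/Hi/In/h, R/Hi/In/k, M/Lo/Out/h, M/Lo/Out/k, M/Lo/Stay/h, M/Lo/Stay/k, M/Lo/In/h, M/Lo/In/k, M/Hi/Out/h, M/Hi/Out/k, M/Hi/Stay/h, M/Hi/Stay/k, M/Hi/In/h, M/Hi/In/k. Columns: cw, cx, dw, dx, ew, ex.
{R/Lo/Out/h, R/Lo/Out/k, R/Hi/Out/h, R/Hi/Out/k} → row (1,2) (1,2) (1,5) (1,5) (2,5) (2,5)
{R/Lo/Stay/h, R/Lo/Stay/k, R/Hi/Stay/h, R/Hi/Stay/k} → row (0,0) (0,0) (1,5) (1,5) (2,5) (2,5)
{R/Lo/In/h, R/Lo/In/k, R/Hi/In/h, R/Hi/In/k} → row (3,1) (3,1) (1,5) (1,5) (2,5) (2,5)
{M/Lo/Out/h, M/Lo/Stay/h, M/Lo/In/h} → row (4,7) (6,7) (4,7) (6,7) (4,7) (6,7)
{M/Lo/Out/k, M/Lo/Stay/k, M/Lo/In/k} → row (3,0) (3,0) (3,0) (3,0) (3,0) (3,0)
{M/Hi/Out/h, M/Hi/Out/k, M/Hi/Stay/h, M/Hi/Stay/k, M/Hi/In/h, M/Hi/In/k} → row (8,1) (8,1) (8,1) (8,1) (8,1) (8,1)
That's 6 distinct rows out of 24 strategies.

6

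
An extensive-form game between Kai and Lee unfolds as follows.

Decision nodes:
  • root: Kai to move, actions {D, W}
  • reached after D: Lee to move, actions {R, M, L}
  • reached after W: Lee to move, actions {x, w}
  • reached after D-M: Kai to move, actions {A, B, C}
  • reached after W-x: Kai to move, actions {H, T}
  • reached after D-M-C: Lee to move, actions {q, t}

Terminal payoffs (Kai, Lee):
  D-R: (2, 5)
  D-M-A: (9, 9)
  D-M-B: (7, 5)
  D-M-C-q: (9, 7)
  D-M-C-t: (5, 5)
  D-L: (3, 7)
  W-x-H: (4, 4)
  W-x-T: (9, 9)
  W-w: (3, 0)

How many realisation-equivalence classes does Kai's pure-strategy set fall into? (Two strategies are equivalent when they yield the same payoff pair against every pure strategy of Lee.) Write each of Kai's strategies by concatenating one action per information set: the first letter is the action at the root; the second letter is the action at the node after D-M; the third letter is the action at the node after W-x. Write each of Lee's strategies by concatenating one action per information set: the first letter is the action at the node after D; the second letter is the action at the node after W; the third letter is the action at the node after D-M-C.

5

Kai has 12 pure strategies: DAH, DAT, DBH, DBT, DCH, DCT, WAH, WAT, WBH, WBT, WCH, WCT. Columns: Rxq, Rxt, Rwq, Rwt, Mxq, Mxt, Mwq, Mwt, Lxq, Lxt, Lwq, Lwt.
{DAH, DAT} → row (2,5) (2,5) (2,5) (2,5) (9,9) (9,9) (9,9) (9,9) (3,7) (3,7) (3,7) (3,7)
{DBH, DBT} → row (2,5) (2,5) (2,5) (2,5) (7,5) (7,5) (7,5) (7,5) (3,7) (3,7) (3,7) (3,7)
{DCH, DCT} → row (2,5) (2,5) (2,5) (2,5) (9,7) (5,5) (9,7) (5,5) (3,7) (3,7) (3,7) (3,7)
{WAH, WBH, WCH} → row (4,4) (4,4) (3,0) (3,0) (4,4) (4,4) (3,0) (3,0) (4,4) (4,4) (3,0) (3,0)
{WAT, WBT, WCT} → row (9,9) (9,9) (3,0) (3,0) (9,9) (9,9) (3,0) (3,0) (9,9) (9,9) (3,0) (3,0)
That's 5 distinct rows out of 12 strategies.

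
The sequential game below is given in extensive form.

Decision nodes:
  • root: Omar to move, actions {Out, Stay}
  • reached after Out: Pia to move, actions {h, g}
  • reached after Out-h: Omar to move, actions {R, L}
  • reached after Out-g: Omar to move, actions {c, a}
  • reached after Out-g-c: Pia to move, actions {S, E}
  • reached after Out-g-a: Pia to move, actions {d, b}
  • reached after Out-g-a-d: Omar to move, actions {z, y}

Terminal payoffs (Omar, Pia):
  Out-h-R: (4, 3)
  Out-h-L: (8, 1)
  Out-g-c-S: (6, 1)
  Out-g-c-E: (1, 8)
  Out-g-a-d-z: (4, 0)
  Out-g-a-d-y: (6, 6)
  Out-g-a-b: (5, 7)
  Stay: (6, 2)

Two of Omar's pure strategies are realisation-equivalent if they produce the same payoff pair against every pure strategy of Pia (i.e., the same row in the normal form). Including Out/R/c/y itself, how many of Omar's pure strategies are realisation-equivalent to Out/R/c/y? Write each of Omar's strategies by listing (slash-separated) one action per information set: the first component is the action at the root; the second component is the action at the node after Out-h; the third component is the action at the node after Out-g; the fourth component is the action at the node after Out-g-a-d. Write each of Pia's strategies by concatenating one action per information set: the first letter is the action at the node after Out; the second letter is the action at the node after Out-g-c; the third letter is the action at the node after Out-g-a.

Row for Out/R/c/y (columns hSd, hSb, hEd, hEb, gSd, gSb, gEd, gEb): (4,3) (4,3) (4,3) (4,3) (6,1) (6,1) (1,8) (1,8).
Under Out/R/c/y, Omar's choice at the node after Out-g-a-d can never be reached regardless of what Pia does, so varying those choices leaves every outcome unchanged.
Holding the reachable choices fixed and varying the unreachable one freely already gives 2 equivalent strategies.
No other strategy reproduces this row, so those 2 are the full class: Out/R/c/z, Out/R/c/y.

2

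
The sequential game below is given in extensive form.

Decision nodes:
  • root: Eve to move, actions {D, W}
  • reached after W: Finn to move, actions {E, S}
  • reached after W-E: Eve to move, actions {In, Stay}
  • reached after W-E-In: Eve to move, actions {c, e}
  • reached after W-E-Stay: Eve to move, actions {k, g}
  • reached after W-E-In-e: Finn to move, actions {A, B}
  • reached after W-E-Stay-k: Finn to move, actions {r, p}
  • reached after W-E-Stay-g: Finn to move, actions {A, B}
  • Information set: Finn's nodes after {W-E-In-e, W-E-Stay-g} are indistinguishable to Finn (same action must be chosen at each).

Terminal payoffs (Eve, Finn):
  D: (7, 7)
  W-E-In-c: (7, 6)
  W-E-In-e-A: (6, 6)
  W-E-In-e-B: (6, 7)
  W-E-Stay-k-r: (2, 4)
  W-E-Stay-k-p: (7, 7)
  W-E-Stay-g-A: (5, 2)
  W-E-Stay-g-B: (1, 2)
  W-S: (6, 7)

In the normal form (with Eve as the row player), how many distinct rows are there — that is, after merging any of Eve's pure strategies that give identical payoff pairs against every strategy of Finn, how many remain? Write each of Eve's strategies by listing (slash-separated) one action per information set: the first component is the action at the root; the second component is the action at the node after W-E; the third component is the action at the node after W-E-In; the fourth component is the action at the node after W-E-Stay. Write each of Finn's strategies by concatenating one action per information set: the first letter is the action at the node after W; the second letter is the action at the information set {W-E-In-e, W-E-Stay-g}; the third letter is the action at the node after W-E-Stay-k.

Eve has 16 pure strategies: D/In/c/k, D/In/c/g, D/In/e/k, D/In/e/g, D/Stay/c/k, D/Stay/c/g, D/Stay/e/k, D/Stay/e/g, W/In/c/k, W/In/c/g, W/In/e/k, W/In/e/g, W/Stay/c/k, W/Stay/c/g, W/Stay/e/k, W/Stay/e/g. Columns: EAr, EAp, EBr, EBp, SAr, SAp, SBr, SBp.
{D/In/c/k, D/In/c/g, D/In/e/k, D/In/e/g, D/Stay/c/k, D/Stay/c/g, D/Stay/e/k, D/Stay/e/g} → row (7,7) (7,7) (7,7) (7,7) (7,7) (7,7) (7,7) (7,7)
{W/In/c/k, W/In/c/g} → row (7,6) (7,6) (7,6) (7,6) (6,7) (6,7) (6,7) (6,7)
{W/In/e/k, W/In/e/g} → row (6,6) (6,6) (6,7) (6,7) (6,7) (6,7) (6,7) (6,7)
{W/Stay/c/k, W/Stay/e/k} → row (2,4) (7,7) (2,4) (7,7) (6,7) (6,7) (6,7) (6,7)
{W/Stay/c/g, W/Stay/e/g} → row (5,2) (5,2) (1,2) (1,2) (6,7) (6,7) (6,7) (6,7)
That's 5 distinct rows out of 16 strategies.

5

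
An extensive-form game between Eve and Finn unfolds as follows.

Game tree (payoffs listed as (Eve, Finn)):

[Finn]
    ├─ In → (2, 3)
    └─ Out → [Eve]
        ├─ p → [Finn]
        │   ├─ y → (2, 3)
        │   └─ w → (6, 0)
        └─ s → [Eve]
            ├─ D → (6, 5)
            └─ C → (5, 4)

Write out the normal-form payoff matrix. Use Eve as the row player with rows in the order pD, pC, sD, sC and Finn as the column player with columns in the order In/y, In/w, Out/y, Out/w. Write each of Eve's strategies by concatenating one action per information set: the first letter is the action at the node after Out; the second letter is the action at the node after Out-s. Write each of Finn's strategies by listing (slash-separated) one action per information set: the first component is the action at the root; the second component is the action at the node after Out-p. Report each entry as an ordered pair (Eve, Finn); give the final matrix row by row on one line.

pD: (2,3) (2,3) (2,3) (6,0) | pC: (2,3) (2,3) (2,3) (6,0) | sD: (2,3) (2,3) (6,5) (6,5) | sC: (2,3) (2,3) (5,4) (5,4)

Row pD: In/y→(2,3), In/w→(2,3), Out/y→(2,3), Out/w→(6,0)
Row pC: In/y→(2,3), In/w→(2,3), Out/y→(2,3), Out/w→(6,0)
Row sD: In/y→(2,3), In/w→(2,3), Out/y→(6,5), Out/w→(6,5)
Row sC: In/y→(2,3), In/w→(2,3), Out/y→(5,4), Out/w→(5,4)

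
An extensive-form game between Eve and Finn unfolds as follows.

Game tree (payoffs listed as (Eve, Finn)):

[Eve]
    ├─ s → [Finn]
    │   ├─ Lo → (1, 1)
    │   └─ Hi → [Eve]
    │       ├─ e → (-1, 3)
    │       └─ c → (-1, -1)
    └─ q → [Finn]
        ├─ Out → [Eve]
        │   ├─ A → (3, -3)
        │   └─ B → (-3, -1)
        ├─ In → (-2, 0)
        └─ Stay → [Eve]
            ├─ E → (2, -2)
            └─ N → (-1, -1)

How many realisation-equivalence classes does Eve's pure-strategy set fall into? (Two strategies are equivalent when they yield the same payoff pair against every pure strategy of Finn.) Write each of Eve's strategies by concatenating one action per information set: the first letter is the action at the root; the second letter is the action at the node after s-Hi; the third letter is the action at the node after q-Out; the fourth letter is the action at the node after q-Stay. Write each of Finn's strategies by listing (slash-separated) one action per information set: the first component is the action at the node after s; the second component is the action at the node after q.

Eve has 16 pure strategies: seAE, seAN, seBE, seBN, scAE, scAN, scBE, scBN, qeAE, qeAN, qeBE, qeBN, qcAE, qcAN, qcBE, qcBN. Columns: Lo/Out, Lo/In, Lo/Stay, Hi/Out, Hi/In, Hi/Stay.
{seAE, seAN, seBE, seBN} → row (1,1) (1,1) (1,1) (-1,3) (-1,3) (-1,3)
{scAE, scAN, scBE, scBN} → row (1,1) (1,1) (1,1) (-1,-1) (-1,-1) (-1,-1)
{qeAE, qcAE} → row (3,-3) (-2,0) (2,-2) (3,-3) (-2,0) (2,-2)
{qeAN, qcAN} → row (3,-3) (-2,0) (-1,-1) (3,-3) (-2,0) (-1,-1)
{qeBE, qcBE} → row (-3,-1) (-2,0) (2,-2) (-3,-1) (-2,0) (2,-2)
{qeBN, qcBN} → row (-3,-1) (-2,0) (-1,-1) (-3,-1) (-2,0) (-1,-1)
That's 6 distinct rows out of 16 strategies.

6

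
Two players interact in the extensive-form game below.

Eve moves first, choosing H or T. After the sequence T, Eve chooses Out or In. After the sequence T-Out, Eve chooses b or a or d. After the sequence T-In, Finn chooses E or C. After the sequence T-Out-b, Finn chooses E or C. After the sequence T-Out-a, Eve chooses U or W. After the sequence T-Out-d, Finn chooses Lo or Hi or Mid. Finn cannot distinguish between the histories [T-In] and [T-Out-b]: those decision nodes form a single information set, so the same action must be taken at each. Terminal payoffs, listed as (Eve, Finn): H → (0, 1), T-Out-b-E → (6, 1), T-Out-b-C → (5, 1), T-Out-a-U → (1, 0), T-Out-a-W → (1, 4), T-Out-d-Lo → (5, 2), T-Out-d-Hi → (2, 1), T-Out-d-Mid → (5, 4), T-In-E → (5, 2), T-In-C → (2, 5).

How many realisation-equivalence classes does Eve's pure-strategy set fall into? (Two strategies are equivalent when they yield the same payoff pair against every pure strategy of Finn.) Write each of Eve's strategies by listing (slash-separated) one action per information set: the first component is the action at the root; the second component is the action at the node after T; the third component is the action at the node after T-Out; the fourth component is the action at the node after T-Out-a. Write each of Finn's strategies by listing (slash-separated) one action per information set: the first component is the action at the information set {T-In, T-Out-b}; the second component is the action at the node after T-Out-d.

Eve has 24 pure strategies: H/Out/b/U, H/Out/b/W, H/Out/a/U, H/Out/a/W, H/Out/d/U, H/Out/d/W, H/In/b/U, H/In/b/W, H/In/a/U, H/In/a/W, H/In/d/U, H/In/d/W, T/Out/b/U, T/Out/b/W, T/Out/a/U, T/Out/a/W, T/Out/d/U, T/Out/d/W, T/In/b/U, T/In/b/W, T/In/a/U, T/In/a/W, T/In/d/U, T/In/d/W. Columns: E/Lo, E/Hi, E/Mid, C/Lo, C/Hi, C/Mid.
{H/Out/b/U, H/Out/b/W, H/Out/a/U, H/Out/a/W, H/Out/d/U, H/Out/d/W, H/In/b/U, H/In/b/W, H/In/a/U, H/In/a/W, H/In/d/U, H/In/d/W} → row (0,1) (0,1) (0,1) (0,1) (0,1) (0,1)
{T/Out/b/U, T/Out/b/W} → row (6,1) (6,1) (6,1) (5,1) (5,1) (5,1)
{T/Out/a/U} → row (1,0) (1,0) (1,0) (1,0) (1,0) (1,0)
{T/Out/a/W} → row (1,4) (1,4) (1,4) (1,4) (1,4) (1,4)
{T/Out/d/U, T/Out/d/W} → row (5,2) (2,1) (5,4) (5,2) (2,1) (5,4)
{T/In/b/U, T/In/b/W, T/In/a/U, T/In/a/W, T/In/d/U, T/In/d/W} → row (5,2) (5,2) (5,2) (2,5) (2,5) (2,5)
That's 6 distinct rows out of 24 strategies.

6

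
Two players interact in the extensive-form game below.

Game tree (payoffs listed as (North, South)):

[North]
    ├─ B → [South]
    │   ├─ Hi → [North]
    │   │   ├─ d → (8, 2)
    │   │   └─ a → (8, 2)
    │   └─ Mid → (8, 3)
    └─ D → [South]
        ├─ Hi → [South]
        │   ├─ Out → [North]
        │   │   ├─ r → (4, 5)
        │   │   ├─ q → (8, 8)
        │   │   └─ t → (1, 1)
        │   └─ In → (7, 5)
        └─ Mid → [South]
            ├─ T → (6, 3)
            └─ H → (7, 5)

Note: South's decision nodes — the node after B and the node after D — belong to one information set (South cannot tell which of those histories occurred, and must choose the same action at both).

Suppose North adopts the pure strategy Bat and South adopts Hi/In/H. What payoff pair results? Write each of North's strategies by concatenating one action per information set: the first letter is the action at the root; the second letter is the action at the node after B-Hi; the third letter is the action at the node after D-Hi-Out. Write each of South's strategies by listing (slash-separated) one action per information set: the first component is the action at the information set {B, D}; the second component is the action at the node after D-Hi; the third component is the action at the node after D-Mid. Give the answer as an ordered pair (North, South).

(8, 2)

Trace the play path from the root:
  North plays B
  South plays Hi at [B]
  North plays a at [B-Hi]
→ terminal payoff (8, 2).
(North's choice at the node after D-Hi-Out is never reached on this path, so it doesn't affect the outcome.)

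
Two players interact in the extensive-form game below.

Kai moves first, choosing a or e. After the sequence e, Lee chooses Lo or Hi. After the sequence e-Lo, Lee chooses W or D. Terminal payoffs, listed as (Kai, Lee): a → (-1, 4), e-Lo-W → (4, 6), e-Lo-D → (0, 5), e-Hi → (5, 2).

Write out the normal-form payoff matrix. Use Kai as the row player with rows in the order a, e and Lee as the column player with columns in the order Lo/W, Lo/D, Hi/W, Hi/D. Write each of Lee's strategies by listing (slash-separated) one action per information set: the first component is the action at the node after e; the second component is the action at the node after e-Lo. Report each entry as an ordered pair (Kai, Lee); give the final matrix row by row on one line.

Row a: Lo/W→(-1,4), Lo/D→(-1,4), Hi/W→(-1,4), Hi/D→(-1,4)
Row e: Lo/W→(4,6), Lo/D→(0,5), Hi/W→(5,2), Hi/D→(5,2)

a: (-1,4) (-1,4) (-1,4) (-1,4) | e: (4,6) (0,5) (5,2) (5,2)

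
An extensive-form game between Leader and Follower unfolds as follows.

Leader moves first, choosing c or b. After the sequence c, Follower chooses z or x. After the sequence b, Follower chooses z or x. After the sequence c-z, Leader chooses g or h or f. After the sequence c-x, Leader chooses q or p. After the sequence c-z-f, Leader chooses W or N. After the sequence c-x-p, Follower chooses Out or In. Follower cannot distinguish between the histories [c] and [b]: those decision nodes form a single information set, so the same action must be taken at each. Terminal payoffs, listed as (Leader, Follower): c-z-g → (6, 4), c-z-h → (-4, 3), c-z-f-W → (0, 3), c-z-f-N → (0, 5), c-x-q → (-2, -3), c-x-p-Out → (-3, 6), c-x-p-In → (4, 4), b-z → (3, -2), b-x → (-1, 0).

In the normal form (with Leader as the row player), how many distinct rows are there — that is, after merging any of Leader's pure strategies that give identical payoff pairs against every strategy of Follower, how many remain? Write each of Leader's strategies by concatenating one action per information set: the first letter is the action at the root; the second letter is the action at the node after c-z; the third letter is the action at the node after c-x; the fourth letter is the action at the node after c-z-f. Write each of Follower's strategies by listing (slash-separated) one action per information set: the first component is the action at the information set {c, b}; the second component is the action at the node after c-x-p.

Leader has 24 pure strategies: cgqW, cgqN, cgpW, cgpN, chqW, chqN, chpW, chpN, cfqW, cfqN, cfpW, cfpN, bgqW, bgqN, bgpW, bgpN, bhqW, bhqN, bhpW, bhpN, bfqW, bfqN, bfpW, bfpN. Columns: z/Out, z/In, x/Out, x/In.
{cgqW, cgqN} → row (6,4) (6,4) (-2,-3) (-2,-3)
{cgpW, cgpN} → row (6,4) (6,4) (-3,6) (4,4)
{chqW, chqN} → row (-4,3) (-4,3) (-2,-3) (-2,-3)
{chpW, chpN} → row (-4,3) (-4,3) (-3,6) (4,4)
{cfqW} → row (0,3) (0,3) (-2,-3) (-2,-3)
{cfqN} → row (0,5) (0,5) (-2,-3) (-2,-3)
{cfpW} → row (0,3) (0,3) (-3,6) (4,4)
{cfpN} → row (0,5) (0,5) (-3,6) (4,4)
{bgqW, bgqN, bgpW, bgpN, bhqW, bhqN, bhpW, bhpN, bfqW, bfqN, bfpW, bfpN} → row (3,-2) (3,-2) (-1,0) (-1,0)
That's 9 distinct rows out of 24 strategies.

9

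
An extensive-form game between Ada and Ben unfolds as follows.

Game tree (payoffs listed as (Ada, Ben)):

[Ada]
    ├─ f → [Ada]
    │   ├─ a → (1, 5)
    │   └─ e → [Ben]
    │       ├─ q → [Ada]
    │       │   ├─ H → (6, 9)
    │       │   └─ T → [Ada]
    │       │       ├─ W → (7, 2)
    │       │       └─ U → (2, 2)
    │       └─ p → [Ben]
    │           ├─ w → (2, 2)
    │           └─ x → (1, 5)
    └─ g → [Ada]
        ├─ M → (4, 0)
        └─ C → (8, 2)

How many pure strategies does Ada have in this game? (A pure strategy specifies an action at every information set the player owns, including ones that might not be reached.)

32

Ada owns the root with actions {f, g} — two choices.
Ada owns the node after f with actions {a, e} — two choices.
Ada owns the node after g with actions {M, C} — two choices.
Ada owns the node after f-e-q with actions {H, T} — two choices.
Ada owns the node after f-e-q-T with actions {W, U} — two choices.
A pure strategy fixes one action at each information set independently, so the count is the product 2 × 2 × 2 × 2 × 2 = 32.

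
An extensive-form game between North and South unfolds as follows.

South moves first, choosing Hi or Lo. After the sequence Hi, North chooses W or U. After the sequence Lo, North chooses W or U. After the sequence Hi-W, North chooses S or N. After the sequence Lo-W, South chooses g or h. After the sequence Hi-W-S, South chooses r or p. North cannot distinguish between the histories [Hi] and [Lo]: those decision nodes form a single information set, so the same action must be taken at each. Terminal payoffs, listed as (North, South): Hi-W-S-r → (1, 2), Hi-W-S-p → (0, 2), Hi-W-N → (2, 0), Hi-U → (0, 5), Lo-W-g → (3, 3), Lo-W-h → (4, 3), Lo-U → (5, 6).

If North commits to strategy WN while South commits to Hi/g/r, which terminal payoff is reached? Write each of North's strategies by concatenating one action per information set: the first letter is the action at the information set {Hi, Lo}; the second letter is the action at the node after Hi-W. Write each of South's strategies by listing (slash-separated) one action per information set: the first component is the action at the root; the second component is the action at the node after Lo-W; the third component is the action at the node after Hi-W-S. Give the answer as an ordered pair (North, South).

Trace the play path from the root:
  South plays Hi
  North plays W at [Hi]
  North plays N at [Hi-W]
→ terminal payoff (2, 0).
(South's choice at the node after Lo-W is never reached on this path, so it doesn't affect the outcome.)

(2, 0)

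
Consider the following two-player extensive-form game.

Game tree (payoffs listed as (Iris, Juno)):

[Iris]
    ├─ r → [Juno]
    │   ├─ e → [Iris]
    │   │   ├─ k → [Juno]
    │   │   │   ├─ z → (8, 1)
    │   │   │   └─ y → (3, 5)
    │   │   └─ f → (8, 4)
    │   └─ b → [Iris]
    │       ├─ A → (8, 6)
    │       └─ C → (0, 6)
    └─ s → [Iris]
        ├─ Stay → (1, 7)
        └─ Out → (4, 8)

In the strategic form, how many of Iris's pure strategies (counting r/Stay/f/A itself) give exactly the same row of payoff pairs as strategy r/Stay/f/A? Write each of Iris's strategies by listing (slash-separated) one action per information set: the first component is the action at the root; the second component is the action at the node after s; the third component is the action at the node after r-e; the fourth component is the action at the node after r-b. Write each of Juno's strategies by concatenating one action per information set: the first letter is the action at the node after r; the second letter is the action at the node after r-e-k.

Row for r/Stay/f/A (columns ez, ey, bz, by): (8,4) (8,4) (8,6) (8,6).
Under r/Stay/f/A, Iris's choice at the node after s can never be reached regardless of what Juno does, so varying those choices leaves every outcome unchanged.
Holding the reachable choices fixed and varying the unreachable one freely already gives 2 equivalent strategies.
No other strategy reproduces this row, so those 2 are the full class: r/Stay/f/A, r/Out/f/A.

2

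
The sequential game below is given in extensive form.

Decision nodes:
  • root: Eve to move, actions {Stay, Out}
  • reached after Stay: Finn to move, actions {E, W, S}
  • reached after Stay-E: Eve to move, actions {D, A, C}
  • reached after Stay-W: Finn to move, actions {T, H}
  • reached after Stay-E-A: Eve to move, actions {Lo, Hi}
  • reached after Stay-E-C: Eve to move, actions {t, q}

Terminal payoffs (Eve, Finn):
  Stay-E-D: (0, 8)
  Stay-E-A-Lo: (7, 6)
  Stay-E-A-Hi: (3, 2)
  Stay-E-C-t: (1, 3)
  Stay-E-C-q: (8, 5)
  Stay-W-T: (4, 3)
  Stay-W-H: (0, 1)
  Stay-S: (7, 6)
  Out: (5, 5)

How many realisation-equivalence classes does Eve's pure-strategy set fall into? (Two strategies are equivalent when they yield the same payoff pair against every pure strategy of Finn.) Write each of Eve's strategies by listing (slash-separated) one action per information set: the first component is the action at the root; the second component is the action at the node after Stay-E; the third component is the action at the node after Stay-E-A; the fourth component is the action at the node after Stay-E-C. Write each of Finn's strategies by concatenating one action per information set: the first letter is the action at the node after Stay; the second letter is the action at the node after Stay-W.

Eve has 24 pure strategies: Stay/D/Lo/t, Stay/D/Lo/q, Stay/D/Hi/t, Stay/D/Hi/q, Stay/A/Lo/t, Stay/A/Lo/q, Stay/A/Hi/t, Stay/A/Hi/q, Stay/C/Lo/t, Stay/C/Lo/q, Stay/C/Hi/t, Stay/C/Hi/q, Out/D/Lo/t, Out/D/Lo/q, Out/D/Hi/t, Out/D/Hi/q, Out/A/Lo/t, Out/A/Lo/q, Out/A/Hi/t, Out/A/Hi/q, Out/C/Lo/t, Out/C/Lo/q, Out/C/Hi/t, Out/C/Hi/q. Columns: ET, EH, WT, WH, ST, SH.
{Stay/D/Lo/t, Stay/D/Lo/q, Stay/D/Hi/t, Stay/D/Hi/q} → row (0,8) (0,8) (4,3) (0,1) (7,6) (7,6)
{Stay/A/Lo/t, Stay/A/Lo/q} → row (7,6) (7,6) (4,3) (0,1) (7,6) (7,6)
{Stay/A/Hi/t, Stay/A/Hi/q} → row (3,2) (3,2) (4,3) (0,1) (7,6) (7,6)
{Stay/C/Lo/t, Stay/C/Hi/t} → row (1,3) (1,3) (4,3) (0,1) (7,6) (7,6)
{Stay/C/Lo/q, Stay/C/Hi/q} → row (8,5) (8,5) (4,3) (0,1) (7,6) (7,6)
{Out/D/Lo/t, Out/D/Lo/q, Out/D/Hi/t, Out/D/Hi/q, Out/A/Lo/t, Out/A/Lo/q, Out/A/Hi/t, Out/A/Hi/q, Out/C/Lo/t, Out/C/Lo/q, Out/C/Hi/t, Out/C/Hi/q} → row (5,5) (5,5) (5,5) (5,5) (5,5) (5,5)
That's 6 distinct rows out of 24 strategies.

6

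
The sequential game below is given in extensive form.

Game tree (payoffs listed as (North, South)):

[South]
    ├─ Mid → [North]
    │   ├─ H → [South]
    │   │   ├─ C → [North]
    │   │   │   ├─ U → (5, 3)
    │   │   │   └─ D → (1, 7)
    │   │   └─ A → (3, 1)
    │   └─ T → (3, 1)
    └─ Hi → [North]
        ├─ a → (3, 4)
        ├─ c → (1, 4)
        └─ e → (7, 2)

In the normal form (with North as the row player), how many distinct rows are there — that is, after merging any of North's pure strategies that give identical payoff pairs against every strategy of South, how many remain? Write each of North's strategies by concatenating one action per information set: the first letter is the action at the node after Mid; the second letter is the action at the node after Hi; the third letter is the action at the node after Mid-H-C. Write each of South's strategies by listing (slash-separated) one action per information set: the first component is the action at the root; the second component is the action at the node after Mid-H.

North has 12 pure strategies: HaU, HaD, HcU, HcD, HeU, HeD, TaU, TaD, TcU, TcD, TeU, TeD. Columns: Mid/C, Mid/A, Hi/C, Hi/A.
{HaU} → row (5,3) (3,1) (3,4) (3,4)
{HaD} → row (1,7) (3,1) (3,4) (3,4)
{HcU} → row (5,3) (3,1) (1,4) (1,4)
{HcD} → row (1,7) (3,1) (1,4) (1,4)
{HeU} → row (5,3) (3,1) (7,2) (7,2)
{HeD} → row (1,7) (3,1) (7,2) (7,2)
{TaU, TaD} → row (3,1) (3,1) (3,4) (3,4)
{TcU, TcD} → row (3,1) (3,1) (1,4) (1,4)
{TeU, TeD} → row (3,1) (3,1) (7,2) (7,2)
That's 9 distinct rows out of 12 strategies.

9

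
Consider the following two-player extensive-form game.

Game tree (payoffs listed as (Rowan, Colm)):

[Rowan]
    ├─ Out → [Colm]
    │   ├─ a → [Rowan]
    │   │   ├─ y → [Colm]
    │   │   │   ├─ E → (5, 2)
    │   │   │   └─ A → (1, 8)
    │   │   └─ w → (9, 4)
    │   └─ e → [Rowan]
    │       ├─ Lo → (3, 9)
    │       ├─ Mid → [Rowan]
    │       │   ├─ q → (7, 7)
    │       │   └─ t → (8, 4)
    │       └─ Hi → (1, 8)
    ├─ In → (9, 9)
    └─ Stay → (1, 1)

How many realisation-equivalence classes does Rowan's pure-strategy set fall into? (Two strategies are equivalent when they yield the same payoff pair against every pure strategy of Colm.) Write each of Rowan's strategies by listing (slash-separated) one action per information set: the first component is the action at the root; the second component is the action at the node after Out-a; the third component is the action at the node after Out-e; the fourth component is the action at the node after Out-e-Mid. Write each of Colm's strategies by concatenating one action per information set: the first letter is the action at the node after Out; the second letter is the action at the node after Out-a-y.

Rowan has 36 pure strategies: Out/y/Lo/q, Out/y/Lo/t, Out/y/Mid/q, Out/y/Mid/t, Out/y/Hi/q, Out/y/Hi/t, Out/w/Lo/q, Out/w/Lo/t, Out/w/Mid/q, Out/w/Mid/t, Out/w/Hi/q, Out/w/Hi/t, In/y/Lo/q, In/y/Lo/t, In/y/Mid/q, In/y/Mid/t, In/y/Hi/q, In/y/Hi/t, In/w/Lo/q, In/w/Lo/t, In/w/Mid/q, In/w/Mid/t, In/w/Hi/q, In/w/Hi/t, Stay/y/Lo/q, Stay/y/Lo/t, Stay/y/Mid/q, Stay/y/Mid/t, Stay/y/Hi/q, Stay/y/Hi/t, Stay/w/Lo/q, Stay/w/Lo/t, Stay/w/Mid/q, Stay/w/Mid/t, Stay/w/Hi/q, Stay/w/Hi/t. Columns: aE, aA, eE, eA.
{Out/y/Lo/q, Out/y/Lo/t} → row (5,2) (1,8) (3,9) (3,9)
{Out/y/Mid/q} → row (5,2) (1,8) (7,7) (7,7)
{Out/y/Mid/t} → row (5,2) (1,8) (8,4) (8,4)
{Out/y/Hi/q, Out/y/Hi/t} → row (5,2) (1,8) (1,8) (1,8)
{Out/w/Lo/q, Out/w/Lo/t} → row (9,4) (9,4) (3,9) (3,9)
{Out/w/Mid/q} → row (9,4) (9,4) (7,7) (7,7)
{Out/w/Mid/t} → row (9,4) (9,4) (8,4) (8,4)
{Out/w/Hi/q, Out/w/Hi/t} → row (9,4) (9,4) (1,8) (1,8)
{In/y/Lo/q, In/y/Lo/t, In/y/Mid/q, In/y/Mid/t, In/y/Hi/q, In/y/Hi/t, In/w/Lo/q, In/w/Lo/t, In/w/Mid/q, In/w/Mid/t, In/w/Hi/q, In/w/Hi/t} → row (9,9) (9,9) (9,9) (9,9)
{Stay/y/Lo/q, Stay/y/Lo/t, Stay/y/Mid/q, Stay/y/Mid/t, Stay/y/Hi/q, Stay/y/Hi/t, Stay/w/Lo/q, Stay/w/Lo/t, Stay/w/Mid/q, Stay/w/Mid/t, Stay/w/Hi/q, Stay/w/Hi/t} → row (1,1) (1,1) (1,1) (1,1)
That's 10 distinct rows out of 36 strategies.

10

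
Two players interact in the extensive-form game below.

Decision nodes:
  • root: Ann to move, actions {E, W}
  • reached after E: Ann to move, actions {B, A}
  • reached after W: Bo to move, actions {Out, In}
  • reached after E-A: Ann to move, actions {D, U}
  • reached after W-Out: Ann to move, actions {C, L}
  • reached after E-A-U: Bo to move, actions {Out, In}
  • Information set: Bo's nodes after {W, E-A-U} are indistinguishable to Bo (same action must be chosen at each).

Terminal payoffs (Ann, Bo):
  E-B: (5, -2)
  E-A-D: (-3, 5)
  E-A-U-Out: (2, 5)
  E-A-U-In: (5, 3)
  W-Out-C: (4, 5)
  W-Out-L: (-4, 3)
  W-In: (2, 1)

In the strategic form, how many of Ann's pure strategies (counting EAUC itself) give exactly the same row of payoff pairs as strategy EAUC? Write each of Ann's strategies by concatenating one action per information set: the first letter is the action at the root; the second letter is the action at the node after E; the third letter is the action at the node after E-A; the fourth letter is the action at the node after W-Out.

2

Row for EAUC (columns Out, In): (2,5) (5,3).
Under EAUC, Ann's choice at the node after W-Out can never be reached regardless of what Bo does, so varying those choices leaves every outcome unchanged.
Holding the reachable choices fixed and varying the unreachable one freely already gives 2 equivalent strategies.
No other strategy reproduces this row, so those 2 are the full class: EAUC, EAUL.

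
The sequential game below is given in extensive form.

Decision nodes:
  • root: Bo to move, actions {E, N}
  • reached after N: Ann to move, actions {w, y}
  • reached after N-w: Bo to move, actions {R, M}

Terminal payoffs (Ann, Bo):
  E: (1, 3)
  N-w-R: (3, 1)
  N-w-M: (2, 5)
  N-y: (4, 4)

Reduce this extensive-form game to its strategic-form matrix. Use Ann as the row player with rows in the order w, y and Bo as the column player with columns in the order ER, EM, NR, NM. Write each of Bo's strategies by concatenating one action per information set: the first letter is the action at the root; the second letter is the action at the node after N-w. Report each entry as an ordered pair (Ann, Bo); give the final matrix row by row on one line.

w: (1,3) (1,3) (3,1) (2,5) | y: (1,3) (1,3) (4,4) (4,4)

Row w: ER→(1,3), EM→(1,3), NR→(3,1), NM→(2,5)
Row y: ER→(1,3), EM→(1,3), NR→(4,4), NM→(4,4)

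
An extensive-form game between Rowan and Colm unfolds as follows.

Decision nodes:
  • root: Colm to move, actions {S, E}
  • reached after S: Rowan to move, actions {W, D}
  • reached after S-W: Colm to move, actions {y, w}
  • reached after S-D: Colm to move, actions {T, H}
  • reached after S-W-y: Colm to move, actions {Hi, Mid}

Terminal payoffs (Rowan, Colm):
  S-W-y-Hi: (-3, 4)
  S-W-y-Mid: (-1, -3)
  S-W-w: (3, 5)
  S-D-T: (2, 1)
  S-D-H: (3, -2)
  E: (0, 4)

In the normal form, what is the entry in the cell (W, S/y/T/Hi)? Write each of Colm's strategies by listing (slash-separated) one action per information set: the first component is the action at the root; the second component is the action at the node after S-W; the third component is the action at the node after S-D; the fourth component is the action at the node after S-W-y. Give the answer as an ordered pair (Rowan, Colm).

Trace the play path from the root:
  Colm plays S
  Rowan plays W at [S]
  Colm plays y at [S-W]
  Colm plays Hi at [S-W-y]
→ terminal payoff (-3, 4).
(Colm's choice at the node after S-D is never reached on this path, so it doesn't affect the outcome.)

(-3, 4)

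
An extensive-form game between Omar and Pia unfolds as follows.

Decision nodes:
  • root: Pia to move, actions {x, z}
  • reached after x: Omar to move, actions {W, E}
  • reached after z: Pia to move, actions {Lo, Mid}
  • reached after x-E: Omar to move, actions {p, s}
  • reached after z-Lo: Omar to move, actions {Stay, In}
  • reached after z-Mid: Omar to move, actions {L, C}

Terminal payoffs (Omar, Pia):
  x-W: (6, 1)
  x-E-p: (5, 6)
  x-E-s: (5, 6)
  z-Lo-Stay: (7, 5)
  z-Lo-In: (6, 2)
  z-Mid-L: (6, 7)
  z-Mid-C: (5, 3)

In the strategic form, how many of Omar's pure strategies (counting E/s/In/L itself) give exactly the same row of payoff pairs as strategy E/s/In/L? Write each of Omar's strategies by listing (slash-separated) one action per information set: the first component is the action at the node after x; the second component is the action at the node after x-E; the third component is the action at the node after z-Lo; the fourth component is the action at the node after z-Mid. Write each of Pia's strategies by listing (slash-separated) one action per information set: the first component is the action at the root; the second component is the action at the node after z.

2

Row for E/s/In/L (columns x/Lo, x/Mid, z/Lo, z/Mid): (5,6) (5,6) (6,2) (6,7).
Every one of Omar's information sets is on the play path for some reply by Pia when Omar follows E/s/In/L.
Even so, E/p/In/L happens to produce the same payoff in every column — so 2 strategies share this row.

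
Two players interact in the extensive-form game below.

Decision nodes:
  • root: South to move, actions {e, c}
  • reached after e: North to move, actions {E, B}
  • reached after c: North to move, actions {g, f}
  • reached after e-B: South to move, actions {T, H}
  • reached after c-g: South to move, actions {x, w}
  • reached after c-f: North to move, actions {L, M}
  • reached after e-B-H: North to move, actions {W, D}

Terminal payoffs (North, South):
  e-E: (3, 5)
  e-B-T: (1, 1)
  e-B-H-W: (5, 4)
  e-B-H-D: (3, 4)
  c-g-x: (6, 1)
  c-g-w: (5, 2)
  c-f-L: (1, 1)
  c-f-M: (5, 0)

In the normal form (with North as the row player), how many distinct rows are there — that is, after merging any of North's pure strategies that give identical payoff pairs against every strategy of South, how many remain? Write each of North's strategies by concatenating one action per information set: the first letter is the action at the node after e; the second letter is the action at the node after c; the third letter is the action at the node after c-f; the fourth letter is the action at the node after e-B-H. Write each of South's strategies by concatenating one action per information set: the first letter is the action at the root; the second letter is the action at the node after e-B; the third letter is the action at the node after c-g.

North has 16 pure strategies: EgLW, EgLD, EgMW, EgMD, EfLW, EfLD, EfMW, EfMD, BgLW, BgLD, BgMW, BgMD, BfLW, BfLD, BfMW, BfMD. Columns: eTx, eTw, eHx, eHw, cTx, cTw, cHx, cHw.
{EgLW, EgLD, EgMW, EgMD} → row (3,5) (3,5) (3,5) (3,5) (6,1) (5,2) (6,1) (5,2)
{EfLW, EfLD} → row (3,5) (3,5) (3,5) (3,5) (1,1) (1,1) (1,1) (1,1)
{EfMW, EfMD} → row (3,5) (3,5) (3,5) (3,5) (5,0) (5,0) (5,0) (5,0)
{BgLW, BgMW} → row (1,1) (1,1) (5,4) (5,4) (6,1) (5,2) (6,1) (5,2)
{BgLD, BgMD} → row (1,1) (1,1) (3,4) (3,4) (6,1) (5,2) (6,1) (5,2)
{BfLW} → row (1,1) (1,1) (5,4) (5,4) (1,1) (1,1) (1,1) (1,1)
{BfLD} → row (1,1) (1,1) (3,4) (3,4) (1,1) (1,1) (1,1) (1,1)
{BfMW} → row (1,1) (1,1) (5,4) (5,4) (5,0) (5,0) (5,0) (5,0)
{BfMD} → row (1,1) (1,1) (3,4) (3,4) (5,0) (5,0) (5,0) (5,0)
That's 9 distinct rows out of 16 strategies.

9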